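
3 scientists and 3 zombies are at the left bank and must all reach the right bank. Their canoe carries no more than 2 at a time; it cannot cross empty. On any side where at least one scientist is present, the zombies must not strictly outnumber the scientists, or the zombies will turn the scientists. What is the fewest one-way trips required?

Counting alone: each trip to the right bank takes at most 2 across and each return brings at least 1 back, so after t trips out (and t−1 returns) at most 2t − (t−1) of the 6 are across; that first reaches 6 at t = 5, so at least 9 crossings are needed.
The safety rule pushes this higher. Following every safe sequence of crossings, the most of the 6 that can be at the right bank as the canoe arrives there on crossing 9 is 5 — never all 6.
So no plan with fewer than 11 crossings exists, and this one achieves 11:
1. 2 zombies → the right bank.  (the left bank: 3S 1Z; the right bank: 0S 2Z)
2. 1 zombie ← the left bank.  (the left bank: 3S 2Z; the right bank: 0S 1Z)
3. 2 zombies → the right bank.  (the left bank: 3S 0Z; the right bank: 0S 3Z)
4. 1 zombie ← the left bank.  (the left bank: 3S 1Z; the right bank: 0S 2Z)
5. 2 scientists → the right bank.  (the left bank: 1S 1Z; the right bank: 2S 2Z)
6. 1 scientist and 1 zombie ← the left bank.  (the left bank: 2S 2Z; the right bank: 1S 1Z)
7. 2 scientists → the right bank.  (the left bank: 0S 2Z; the right bank: 3S 1Z)
8. 1 zombie ← the left bank.  (the left bank: 0S 3Z; the right bank: 3S 0Z)
9. 2 zombies → the right bank.  (the left bank: 0S 1Z; the right bank: 3S 2Z)
10. 1 zombie ← the left bank.  (the left bank: 0S 2Z; the right bank: 3S 1Z)
11. 2 zombies → the right bank.  (the left bank: 0S 0Z; the right bank: 3S 3Z)

11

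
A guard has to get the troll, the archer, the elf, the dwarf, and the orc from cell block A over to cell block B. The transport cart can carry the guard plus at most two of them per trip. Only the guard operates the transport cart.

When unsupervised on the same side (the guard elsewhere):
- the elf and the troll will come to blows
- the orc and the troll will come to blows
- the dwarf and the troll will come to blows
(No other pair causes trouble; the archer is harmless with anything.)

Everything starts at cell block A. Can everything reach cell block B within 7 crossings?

Yes — this plan uses 5 crossings (≤ 7):
1. Guard goes to cell block B with the archer and the troll.
2. Guard goes back to cell block A alone.
3. Guard goes to cell block B with the dwarf and the elf.
4. Guard goes back to cell block A with the troll.
5. Guard goes to cell block B with the orc and the troll.

Yes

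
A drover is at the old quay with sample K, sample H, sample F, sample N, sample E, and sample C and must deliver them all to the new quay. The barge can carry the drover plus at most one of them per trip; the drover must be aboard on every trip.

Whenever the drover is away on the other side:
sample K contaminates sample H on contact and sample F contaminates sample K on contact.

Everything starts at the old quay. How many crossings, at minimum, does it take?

Counting alone: the drover can take at most 1 across per trip to the new quay, so moving all 6 needs at least 6 loaded trips out, with a return between consecutive ones — at least 11 crossings.
The safety rule pushes this higher. Following every safe sequence of crossings, the most of the 6 that can be at the new quay as the barge arrives there on crossing 11 is 5 — never all 6.
So no plan with fewer than 13 crossings exists, and this one achieves 13:
1. Drover goes to the new quay with sample K.  [the old quay: sample C, sample E, sample F, sample H, sample N | the new quay: sample K]
2. Drover goes back to the old quay alone.  [the old quay: sample C, sample E, sample F, sample H, sample N | the new quay: sample K]
3. Drover goes to the new quay with sample H.  [the old quay: sample C, sample E, sample F, sample N | the new quay: sample H, sample K]
4. Drover goes back to the old quay with sample K.  [the old quay: sample C, sample E, sample F, sample K, sample N | the new quay: sample H]
5. Drover goes to the new quay with sample F.  [the old quay: sample C, sample E, sample K, sample N | the new quay: sample F, sample H]
6. Drover goes back to the old quay alone.  [the old quay: sample C, sample E, sample K, sample N | the new quay: sample F, sample H]
7. Drover goes to the new quay with sample N.  [the old quay: sample C, sample E, sample K | the new quay: sample F, sample H, sample N]
8. Drover goes back to the old quay alone.  [the old quay: sample C, sample E, sample K | the new quay: sample F, sample H, sample N]
9. Drover goes to the new quay with sample E.  [the old quay: sample C, sample K | the new quay: sample E, sample F, sample H, sample N]
10. Drover goes back to the old quay alone.  [the old quay: sample C, sample K | the new quay: sample E, sample F, sample H, sample N]
11. Drover goes to the new quay with sample C.  [the old quay: sample K | the new quay: sample C, sample E, sample F, sample H, sample N]
12. Drover goes back to the old quay alone.  [the old quay: sample K | the new quay: sample C, sample E, sample F, sample H, sample N]
13. Drover goes to the new quay with sample K.  [the old quay: — | the new quay: sample C, sample E, sample F, sample H, sample K, sample N]

13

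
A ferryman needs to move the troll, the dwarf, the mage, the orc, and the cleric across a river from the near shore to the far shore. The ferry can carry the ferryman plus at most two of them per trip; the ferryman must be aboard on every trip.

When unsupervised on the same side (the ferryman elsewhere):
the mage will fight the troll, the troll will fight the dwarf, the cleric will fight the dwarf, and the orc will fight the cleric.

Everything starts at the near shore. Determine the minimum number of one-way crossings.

7

Counting alone: the ferryman can take at most 2 across per trip to the far shore, so moving all 5 needs at least 3 loaded trips out, with a return between consecutive ones — at least 5 crossings.
The safety rule pushes this higher. Following every safe sequence of crossings, the most of the 5 that can be at the far shore as the ferry arrives there on crossing 5 is 4 — never all 5.
So no plan with fewer than 7 crossings exists, and this one achieves 7:
1. Ferryman goes to the far shore with the cleric and the troll.  [the near shore: the dwarf, the mage, the orc | the far shore: the cleric, the troll]
2. Ferryman goes back to the near shore alone.  [the near shore: the dwarf, the mage, the orc | the far shore: the cleric, the troll]
3. Ferryman goes to the far shore with the dwarf.  [the near shore: the mage, the orc | the far shore: the cleric, the dwarf, the troll]
4. Ferryman goes back to the near shore with the cleric and the troll.  [the near shore: the cleric, the mage, the orc, the troll | the far shore: the dwarf]
5. Ferryman goes to the far shore with the mage and the orc.  [the near shore: the cleric, the troll | the far shore: the dwarf, the mage, the orc]
6. Ferryman goes back to the near shore alone.  [the near shore: the cleric, the troll | the far shore: the dwarf, the mage, the orc]
7. Ferryman goes to the far shore with the cleric and the troll.  [the near shore: — | the far shore: the cleric, the dwarf, the mage, the orc, the troll]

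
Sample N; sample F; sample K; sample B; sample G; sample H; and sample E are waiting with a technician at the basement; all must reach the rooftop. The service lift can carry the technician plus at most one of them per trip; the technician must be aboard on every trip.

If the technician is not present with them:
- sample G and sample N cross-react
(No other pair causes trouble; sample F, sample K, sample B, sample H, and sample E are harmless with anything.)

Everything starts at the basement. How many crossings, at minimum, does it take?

Counting alone: the technician can take at most 1 across per trip to the rooftop, so moving all 7 needs at least 7 loaded trips out, with a return between consecutive ones — at least 13 crossings.
The plan below uses exactly 13 crossings, so it is optimal:
1. Technician goes to the rooftop with sample N.  [the basement: sample B, sample E, sample F, sample G, sample H, sample K | the rooftop: sample N]
2. Technician goes back to the basement alone.  [the basement: sample B, sample E, sample F, sample G, sample H, sample K | the rooftop: sample N]
3. Technician goes to the rooftop with sample F.  [the basement: sample B, sample E, sample G, sample H, sample K | the rooftop: sample F, sample N]
4. Technician goes back to the basement alone.  [the basement: sample B, sample E, sample G, sample H, sample K | the rooftop: sample F, sample N]
5. Technician goes to the rooftop with sample K.  [the basement: sample B, sample E, sample G, sample H | the rooftop: sample F, sample K, sample N]
6. Technician goes back to the basement alone.  [the basement: sample B, sample E, sample G, sample H | the rooftop: sample F, sample K, sample N]
7. Technician goes to the rooftop with sample B.  [the basement: sample E, sample G, sample H | the rooftop: sample B, sample F, sample K, sample N]
8. Technician goes back to the basement alone.  [the basement: sample E, sample G, sample H | the rooftop: sample B, sample F, sample K, sample N]
9. Technician goes to the rooftop with sample H.  [the basement: sample E, sample G | the rooftop: sample B, sample F, sample H, sample K, sample N]
10. Technician goes back to the basement alone.  [the basement: sample E, sample G | the rooftop: sample B, sample F, sample H, sample K, sample N]
11. Technician goes to the rooftop with sample E.  [the basement: sample G | the rooftop: sample B, sample E, sample F, sample H, sample K, sample N]
12. Technician goes back to the basement alone.  [the basement: sample G | the rooftop: sample B, sample E, sample F, sample H, sample K, sample N]
13. Technician goes to the rooftop with sample G.  [the basement: — | the rooftop: sample B, sample E, sample F, sample G, sample H, sample K, sample N]

13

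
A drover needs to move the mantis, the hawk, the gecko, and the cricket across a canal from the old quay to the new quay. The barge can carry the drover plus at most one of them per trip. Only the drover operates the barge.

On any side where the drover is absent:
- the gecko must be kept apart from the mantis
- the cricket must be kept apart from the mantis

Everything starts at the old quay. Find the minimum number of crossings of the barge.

9

Counting alone: the drover can take at most 1 across per trip to the new quay, so moving all 4 needs at least 4 loaded trips out, with a return between consecutive ones — at least 7 crossings.
The safety rule pushes this higher. Following every safe sequence of crossings, the most of the 4 that can be at the new quay as the barge arrives there on crossing 7 is 3 — never all 4.
So no plan with fewer than 9 crossings exists, and this one achieves 9:
1. Drover goes to the new quay with the mantis.  [the old quay: the cricket, the gecko, the hawk | the new quay: the mantis]
2. Drover goes back to the old quay alone.  [the old quay: the cricket, the gecko, the hawk | the new quay: the mantis]
3. Drover goes to the new quay with the hawk.  [the old quay: the cricket, the gecko | the new quay: the hawk, the mantis]
4. Drover goes back to the old quay alone.  [the old quay: the cricket, the gecko | the new quay: the hawk, the mantis]
5. Drover goes to the new quay with the gecko.  [the old quay: the cricket | the new quay: the gecko, the hawk, the mantis]
6. Drover goes back to the old quay with the mantis.  [the old quay: the cricket, the mantis | the new quay: the gecko, the hawk]
7. Drover goes to the new quay with the cricket.  [the old quay: the mantis | the new quay: the cricket, the gecko, the hawk]
8. Drover goes back to the old quay alone.  [the old quay: the mantis | the new quay: the cricket, the gecko, the hawk]
9. Drover goes to the new quay with the mantis.  [the old quay: — | the new quay: the cricket, the gecko, the hawk, the mantis]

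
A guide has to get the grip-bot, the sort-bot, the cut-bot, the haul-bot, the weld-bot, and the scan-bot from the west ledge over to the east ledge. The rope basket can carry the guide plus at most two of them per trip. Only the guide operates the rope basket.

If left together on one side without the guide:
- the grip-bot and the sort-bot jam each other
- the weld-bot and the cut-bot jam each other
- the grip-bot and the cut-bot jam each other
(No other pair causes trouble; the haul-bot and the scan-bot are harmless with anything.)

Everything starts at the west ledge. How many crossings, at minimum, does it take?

5

Counting alone: the guide can take at most 2 across per trip to the east ledge, so moving all 6 needs at least 3 loaded trips out, with a return between consecutive ones — at least 5 crossings.
The plan below uses exactly 5 crossings, so it is optimal:
1. Guide goes to the east ledge with the grip-bot and the weld-bot.
2. Guide goes back to the west ledge alone.
3. Guide goes to the east ledge with the haul-bot and the scan-bot.
4. Guide goes back to the west ledge alone.
5. Guide goes to the east ledge with the cut-bot and the sort-bot.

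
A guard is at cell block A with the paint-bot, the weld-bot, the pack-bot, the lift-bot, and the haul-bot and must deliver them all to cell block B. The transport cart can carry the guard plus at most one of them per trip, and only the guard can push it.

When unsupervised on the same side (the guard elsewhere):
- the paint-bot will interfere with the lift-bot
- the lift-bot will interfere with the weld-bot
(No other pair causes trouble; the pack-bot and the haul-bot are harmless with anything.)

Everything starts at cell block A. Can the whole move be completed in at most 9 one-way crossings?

Counting alone: the guard can take at most 1 across per trip to cell block B, so moving all 5 needs at least 5 loaded trips out, with a return between consecutive ones — at least 9 crossings.
The safety rule pushes this higher. Following every safe sequence of crossings, the most of the 5 that can be at cell block B as the transport cart arrives there on crossing 9 is 4 — never all 5.
So the move cannot be finished within 9 crossings. (The shortest complete plan takes 11:)
1. Guard goes to cell block B with the lift-bot.  [cell block A: the haul-bot, the pack-bot, the paint-bot, the weld-bot | cell block B: the lift-bot]
2. Guard goes back to cell block A alone.  [cell block A: the haul-bot, the pack-bot, the paint-bot, the weld-bot | cell block B: the lift-bot]
3. Guard goes to cell block B with the paint-bot.  [cell block A: the haul-bot, the pack-bot, the weld-bot | cell block B: the lift-bot, the paint-bot]
4. Guard goes back to cell block A with the lift-bot.  [cell block A: the haul-bot, the lift-bot, the pack-bot, the weld-bot | cell block B: the paint-bot]
5. Guard goes to cell block B with the weld-bot.  [cell block A: the haul-bot, the lift-bot, the pack-bot | cell block B: the paint-bot, the weld-bot]
6. Guard goes back to cell block A alone.  [cell block A: the haul-bot, the lift-bot, the pack-bot | cell block B: the paint-bot, the weld-bot]
7. Guard goes to cell block B with the pack-bot.  [cell block A: the haul-bot, the lift-bot | cell block B: the pack-bot, the paint-bot, the weld-bot]
8. Guard goes back to cell block A alone.  [cell block A: the haul-bot, the lift-bot | cell block B: the pack-bot, the paint-bot, the weld-bot]
9. Guard goes to cell block B with the haul-bot.  [cell block A: the lift-bot | cell block B: the haul-bot, the pack-bot, the paint-bot, the weld-bot]
10. Guard goes back to cell block A alone.  [cell block A: the lift-bot | cell block B: the haul-bot, the pack-bot, the paint-bot, the weld-bot]
11. Guard goes to cell block B with the lift-bot.  [cell block A: — | cell block B: the haul-bot, the lift-bot, the pack-bot, the paint-bot, the weld-bot]

No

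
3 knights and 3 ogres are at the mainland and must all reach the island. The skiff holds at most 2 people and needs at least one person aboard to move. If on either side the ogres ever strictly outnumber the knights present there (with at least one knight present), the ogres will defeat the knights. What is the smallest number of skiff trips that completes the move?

Counting alone: each trip to the island takes at most 2 across and each return brings at least 1 back, so after t trips out (and t−1 returns) at most 2t − (t−1) of the 6 are across; that first reaches 6 at t = 5, so at least 9 crossings are needed.
The safety rule pushes this higher. Following every safe sequence of crossings, the most of the 6 that can be at the island as the skiff arrives there on crossing 9 is 5 — never all 6.
So no plan with fewer than 11 crossings exists, and this one achieves 11:
1. 2 ogres → the island.  (the mainland: 3K 1O; the island: 0K 2O)
2. 1 ogre ← the mainland.  (the mainland: 3K 2O; the island: 0K 1O)
3. 2 ogres → the island.  (the mainland: 3K 0O; the island: 0K 3O)
4. 1 ogre ← the mainland.  (the mainland: 3K 1O; the island: 0K 2O)
5. 2 knights → the island.  (the mainland: 1K 1O; the island: 2K 2O)
6. 1 knight and 1 ogre ← the mainland.  (the mainland: 2K 2O; the island: 1K 1O)
7. 2 knights → the island.  (the mainland: 0K 2O; the island: 3K 1O)
8. 1 ogre ← the mainland.  (the mainland: 0K 3O; the island: 3K 0O)
9. 2 ogres → the island.  (the mainland: 0K 1O; the island: 3K 2O)
10. 1 ogre ← the mainland.  (the mainland: 0K 2O; the island: 3K 1O)
11. 2 ogres → the island.  (the mainland: 0K 0O; the island: 3K 3O)

11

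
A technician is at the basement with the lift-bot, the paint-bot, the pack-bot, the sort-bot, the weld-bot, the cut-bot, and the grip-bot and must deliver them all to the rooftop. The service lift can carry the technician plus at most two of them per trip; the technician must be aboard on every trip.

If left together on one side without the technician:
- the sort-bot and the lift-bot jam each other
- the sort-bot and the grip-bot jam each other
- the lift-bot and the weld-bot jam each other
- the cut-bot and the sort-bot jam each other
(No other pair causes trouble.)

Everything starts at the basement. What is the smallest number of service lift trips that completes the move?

7

Counting alone: the technician can take at most 2 across per trip to the rooftop, so moving all 7 needs at least 4 loaded trips out, with a return between consecutive ones — at least 7 crossings.
The plan below uses exactly 7 crossings, so it is optimal:
1. Technician goes to the rooftop with the lift-bot and the sort-bot.  [the basement: the cut-bot, the grip-bot, the pack-bot, the paint-bot, the weld-bot | the rooftop: the lift-bot, the sort-bot]
2. Technician goes back to the basement with the sort-bot.  [the basement: the cut-bot, the grip-bot, the pack-bot, the paint-bot, the sort-bot, the weld-bot | the rooftop: the lift-bot]
3. Technician goes to the rooftop with the cut-bot and the grip-bot.  [the basement: the pack-bot, the paint-bot, the sort-bot, the weld-bot | the rooftop: the cut-bot, the grip-bot, the lift-bot]
4. Technician goes back to the basement alone.  [the basement: the pack-bot, the paint-bot, the sort-bot, the weld-bot | the rooftop: the cut-bot, the grip-bot, the lift-bot]
5. Technician goes to the rooftop with the pack-bot and the paint-bot.  [the basement: the sort-bot, the weld-bot | the rooftop: the cut-bot, the grip-bot, the lift-bot, the pack-bot, the paint-bot]
6. Technician goes back to the basement alone.  [the basement: the sort-bot, the weld-bot | the rooftop: the cut-bot, the grip-bot, the lift-bot, the pack-bot, the paint-bot]
7. Technician goes to the rooftop with the sort-bot and the weld-bot.  [the basement: — | the rooftop: the cut-bot, the grip-bot, the lift-bot, the pack-bot, the paint-bot, the sort-bot, the weld-bot]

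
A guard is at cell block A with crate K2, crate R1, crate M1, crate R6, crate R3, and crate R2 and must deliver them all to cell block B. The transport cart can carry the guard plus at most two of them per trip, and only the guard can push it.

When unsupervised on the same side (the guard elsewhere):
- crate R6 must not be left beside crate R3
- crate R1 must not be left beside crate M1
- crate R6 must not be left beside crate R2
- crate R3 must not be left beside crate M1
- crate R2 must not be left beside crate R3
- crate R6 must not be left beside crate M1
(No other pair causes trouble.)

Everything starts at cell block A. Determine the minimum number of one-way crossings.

impossible

Whatever the first load, the items left behind include a forbidden pair without the guard. No opening move is safe, so no plan exists.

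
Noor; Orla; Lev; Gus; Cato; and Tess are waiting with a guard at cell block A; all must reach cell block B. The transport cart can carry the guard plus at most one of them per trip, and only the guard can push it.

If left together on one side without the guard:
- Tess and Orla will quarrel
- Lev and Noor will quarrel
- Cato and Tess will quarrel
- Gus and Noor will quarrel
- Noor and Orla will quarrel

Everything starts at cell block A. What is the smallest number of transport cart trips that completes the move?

impossible

Whatever the first load, the items left behind include a forbidden pair without the guard. No opening move is safe, so no plan exists.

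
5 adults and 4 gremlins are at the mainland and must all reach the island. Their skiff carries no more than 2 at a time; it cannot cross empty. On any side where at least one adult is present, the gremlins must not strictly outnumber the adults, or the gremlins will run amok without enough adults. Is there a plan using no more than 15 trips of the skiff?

Yes

Yes — this plan uses 15 crossings (≤ 15):
1. 2 gremlins → the island.  (the mainland: 5A 2G; the island: 0A 2G)
2. 1 gremlin ← the mainland.  (the mainland: 5A 3G; the island: 0A 1G)
3. 2 gremlins → the island.  (the mainland: 5A 1G; the island: 0A 3G)
4. 1 gremlin ← the mainland.  (the mainland: 5A 2G; the island: 0A 2G)
5. 2 adults → the island.  (the mainland: 3A 2G; the island: 2A 2G)
6. 1 gremlin ← the mainland.  (the mainland: 3A 3G; the island: 2A 1G)
7. 1 adult and 1 gremlin → the island.  (the mainland: 2A 2G; the island: 3A 2G)
8. 1 adult ← the mainland.  (the mainland: 3A 2G; the island: 2A 2G)
9. 1 adult and 1 gremlin → the island.  (the mainland: 2A 1G; the island: 3A 3G)
10. 1 gremlin ← the mainland.  (the mainland: 2A 2G; the island: 3A 2G)
11. 1 adult and 1 gremlin → the island.  (the mainland: 1A 1G; the island: 4A 3G)
12. 1 adult ← the mainland.  (the mainland: 2A 1G; the island: 3A 3G)
13. 1 adult and 1 gremlin → the island.  (the mainland: 1A 0G; the island: 4A 4G)
14. 1 gremlin ← the mainland.  (the mainland: 1A 1G; the island: 4A 3G)
15. 1 adult and 1 gremlin → the island.  (the mainland: 0A 0G; the island: 5A 4G)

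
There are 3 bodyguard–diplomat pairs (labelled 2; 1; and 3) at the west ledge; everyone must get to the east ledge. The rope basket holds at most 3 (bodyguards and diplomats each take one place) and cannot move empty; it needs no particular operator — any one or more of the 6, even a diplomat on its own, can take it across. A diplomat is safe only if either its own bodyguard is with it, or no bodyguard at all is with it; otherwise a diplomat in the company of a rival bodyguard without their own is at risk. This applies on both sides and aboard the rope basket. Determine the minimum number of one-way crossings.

5

Counting alone: each trip to the east ledge takes at most 3 across and each return brings at least 1 back, so after t trips out (and t−1 returns) at most 3t − (t−1) of the 6 are across; that first reaches 6 at t = 3, so at least 5 crossings are needed.
The plan below uses exactly 5 crossings, so it is optimal:
1. bodyguard 2 and diplomat 2 cross → the east ledge.
2. bodyguard 2 crosses ← the west ledge.
3. bodyguard 1, bodyguard 2, and bodyguard 3 cross → the east ledge.
4. diplomat 2 crosses ← the west ledge.
5. diplomat 1, diplomat 2, and diplomat 3 cross → the east ledge.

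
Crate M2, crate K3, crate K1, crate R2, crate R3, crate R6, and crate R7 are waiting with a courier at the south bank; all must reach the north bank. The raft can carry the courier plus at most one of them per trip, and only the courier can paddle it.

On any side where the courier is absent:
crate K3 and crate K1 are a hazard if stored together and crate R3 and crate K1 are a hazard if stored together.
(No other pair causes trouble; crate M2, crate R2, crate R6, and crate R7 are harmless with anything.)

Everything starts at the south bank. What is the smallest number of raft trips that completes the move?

15

Counting alone: the courier can take at most 1 across per trip to the north bank, so moving all 7 needs at least 7 loaded trips out, with a return between consecutive ones — at least 13 crossings.
The safety rule pushes this higher. Following every safe sequence of crossings, the most of the 7 that can be at the north bank as the raft arrives there on crossing 13 is 6 — never all 7.
So no plan with fewer than 15 crossings exists, and this one achieves 15:
1. Courier goes to the north bank with crate K1.  [the south bank: crate K3, crate M2, crate R2, crate R3, crate R6, crate R7 | the north bank: crate K1]
2. Courier goes back to the south bank alone.  [the south bank: crate K3, crate M2, crate R2, crate R3, crate R6, crate R7 | the north bank: crate K1]
3. Courier goes to the north bank with crate M2.  [the south bank: crate K3, crate R2, crate R3, crate R6, crate R7 | the north bank: crate K1, crate M2]
4. Courier goes back to the south bank alone.  [the south bank: crate K3, crate R2, crate R3, crate R6, crate R7 | the north bank: crate K1, crate M2]
5. Courier goes to the north bank with crate K3.  [the south bank: crate R2, crate R3, crate R6, crate R7 | the north bank: crate K1, crate K3, crate M2]
6. Courier goes back to the south bank with crate K1.  [the south bank: crate K1, crate R2, crate R3, crate R6, crate R7 | the north bank: crate K3, crate M2]
7. Courier goes to the north bank with crate R3.  [the south bank: crate K1, crate R2, crate R6, crate R7 | the north bank: crate K3, crate M2, crate R3]
8. Courier goes back to the south bank alone.  [the south bank: crate K1, crate R2, crate R6, crate R7 | the north bank: crate K3, crate M2, crate R3]
9. Courier goes to the north bank with crate R2.  [the south bank: crate K1, crate R6, crate R7 | the north bank: crate K3, crate M2, crate R2, crate R3]
10. Courier goes back to the south bank alone.  [the south bank: crate K1, crate R6, crate R7 | the north bank: crate K3, crate M2, crate R2, crate R3]
11. Courier goes to the north bank with crate R6.  [the south bank: crate K1, crate R7 | the north bank: crate K3, crate M2, crate R2, crate R3, crate R6]
12. Courier goes back to the south bank alone.  [the south bank: crate K1, crate R7 | the north bank: crate K3, crate M2, crate R2, crate R3, crate R6]
13. Courier goes to the north bank with crate R7.  [the south bank: crate K1 | the north bank: crate K3, crate M2, crate R2, crate R3, crate R6, crate R7]
14. Courier goes back to the south bank alone.  [the south bank: crate K1 | the north bank: crate K3, crate M2, crate R2, crate R3, crate R6, crate R7]
15. Courier goes to the north bank with crate K1.  [the south bank: — | the north bank: crate K1, crate K3, crate M2, crate R2, crate R3, crate R6, crate R7]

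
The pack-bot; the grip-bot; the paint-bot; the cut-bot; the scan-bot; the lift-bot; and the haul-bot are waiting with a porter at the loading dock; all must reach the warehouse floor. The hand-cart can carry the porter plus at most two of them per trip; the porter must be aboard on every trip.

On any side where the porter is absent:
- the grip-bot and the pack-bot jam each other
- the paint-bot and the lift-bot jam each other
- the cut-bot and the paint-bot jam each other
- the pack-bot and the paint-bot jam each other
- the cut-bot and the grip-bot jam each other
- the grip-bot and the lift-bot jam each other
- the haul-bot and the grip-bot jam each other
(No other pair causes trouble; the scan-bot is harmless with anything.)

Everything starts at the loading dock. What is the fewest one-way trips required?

Counting alone: the porter can take at most 2 across per trip to the warehouse floor, so moving all 7 needs at least 4 loaded trips out, with a return between consecutive ones — at least 7 crossings.
The safety rule pushes this higher. Following every safe sequence of crossings, the most of the 7 that can be at the warehouse floor as the hand-cart arrives there on crossing 7 is 6 — never all 7.
So no plan with fewer than 9 crossings exists, and this one achieves 9:
1. Porter goes to the warehouse floor with the grip-bot and the paint-bot.  [the loading dock: the cut-bot, the haul-bot, the lift-bot, the pack-bot, the scan-bot | the warehouse floor: the grip-bot, the paint-bot]
2. Porter goes back to the loading dock alone.  [the loading dock: the cut-bot, the haul-bot, the lift-bot, the pack-bot, the scan-bot | the warehouse floor: the grip-bot, the paint-bot]
3. Porter goes to the warehouse floor with the scan-bot.  [the loading dock: the cut-bot, the haul-bot, the lift-bot, the pack-bot | the warehouse floor: the grip-bot, the paint-bot, the scan-bot]
4. Porter goes back to the loading dock alone.  [the loading dock: the cut-bot, the haul-bot, the lift-bot, the pack-bot | the warehouse floor: the grip-bot, the paint-bot, the scan-bot]
5. Porter goes to the warehouse floor with the cut-bot and the pack-bot.  [the loading dock: the haul-bot, the lift-bot | the warehouse floor: the cut-bot, the grip-bot, the pack-bot, the paint-bot, the scan-bot]
6. Porter goes back to the loading dock with the grip-bot and the paint-bot.  [the loading dock: the grip-bot, the haul-bot, the lift-bot, the paint-bot | the warehouse floor: the cut-bot, the pack-bot, the scan-bot]
7. Porter goes to the warehouse floor with the haul-bot and the lift-bot.  [the loading dock: the grip-bot, the paint-bot | the warehouse floor: the cut-bot, the haul-bot, the lift-bot, the pack-bot, the scan-bot]
8. Porter goes back to the loading dock alone.  [the loading dock: the grip-bot, the paint-bot | the warehouse floor: the cut-bot, the haul-bot, the lift-bot, the pack-bot, the scan-bot]
9. Porter goes to the warehouse floor with the grip-bot and the paint-bot.  [the loading dock: — | the warehouse floor: the cut-bot, the grip-bot, the haul-bot, the lift-bot, the pack-bot, the paint-bot, the scan-bot]

9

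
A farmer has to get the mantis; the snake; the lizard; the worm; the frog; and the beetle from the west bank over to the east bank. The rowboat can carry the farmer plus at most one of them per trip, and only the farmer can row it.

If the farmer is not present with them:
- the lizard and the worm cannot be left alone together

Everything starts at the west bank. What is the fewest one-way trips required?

Counting alone: the farmer can take at most 1 across per trip to the east bank, so moving all 6 needs at least 6 loaded trips out, with a return between consecutive ones — at least 11 crossings.
The plan below uses exactly 11 crossings, so it is optimal:
1. Farmer goes to the east bank with the lizard.  [the west bank: the beetle, the frog, the mantis, the snake, the worm | the east bank: the lizard]
2. Farmer goes back to the west bank alone.  [the west bank: the beetle, the frog, the mantis, the snake, the worm | the east bank: the lizard]
3. Farmer goes to the east bank with the mantis.  [the west bank: the beetle, the frog, the snake, the worm | the east bank: the lizard, the mantis]
4. Farmer goes back to the west bank alone.  [the west bank: the beetle, the frog, the snake, the worm | the east bank: the lizard, the mantis]
5. Farmer goes to the east bank with the snake.  [the west bank: the beetle, the frog, the worm | the east bank: the lizard, the mantis, the snake]
6. Farmer goes back to the west bank alone.  [the west bank: the beetle, the frog, the worm | the east bank: the lizard, the mantis, the snake]
7. Farmer goes to the east bank with the frog.  [the west bank: the beetle, the worm | the east bank: the frog, the lizard, the mantis, the snake]
8. Farmer goes back to the west bank alone.  [the west bank: the beetle, the worm | the east bank: the frog, the lizard, the mantis, the snake]
9. Farmer goes to the east bank with the beetle.  [the west bank: the worm | the east bank: the beetle, the frog, the lizard, the mantis, the snake]
10. Farmer goes back to the west bank alone.  [the west bank: the worm | the east bank: the beetle, the frog, the lizard, the mantis, the snake]
11. Farmer goes to the east bank with the worm.  [the west bank: — | the east bank: the beetle, the frog, the lizard, the mantis, the snake, the worm]

11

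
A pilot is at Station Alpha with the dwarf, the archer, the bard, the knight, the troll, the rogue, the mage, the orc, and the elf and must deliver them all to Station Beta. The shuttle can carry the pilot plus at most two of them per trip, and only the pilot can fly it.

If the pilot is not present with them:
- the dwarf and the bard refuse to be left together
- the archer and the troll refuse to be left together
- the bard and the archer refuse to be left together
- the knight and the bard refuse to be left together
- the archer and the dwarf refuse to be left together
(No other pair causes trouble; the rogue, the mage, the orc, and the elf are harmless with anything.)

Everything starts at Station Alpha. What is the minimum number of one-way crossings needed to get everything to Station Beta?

15

Counting alone: the pilot can take at most 2 across per trip to Station Beta, so moving all 9 needs at least 5 loaded trips out, with a return between consecutive ones — at least 9 crossings.
The safety rule pushes this higher. Following every safe sequence of crossings, the most of the 9 that can be at Station Beta as the shuttle arrives there on crossings 9, 11, 13 is 6, 7, 8 respectively — never all 9.
So no plan with fewer than 15 crossings exists, and this one achieves 15:
1. Pilot goes to Station Beta with the archer and the bard.  [Station Alpha: the dwarf, the elf, the knight, the mage, the orc, the rogue, the troll | Station Beta: the archer, the bard]
2. Pilot goes back to Station Alpha with the archer.  [Station Alpha: the archer, the dwarf, the elf, the knight, the mage, the orc, the rogue, the troll | Station Beta: the bard]
3. Pilot goes to Station Beta with the dwarf and the troll.  [Station Alpha: the archer, the elf, the knight, the mage, the orc, the rogue | Station Beta: the bard, the dwarf, the troll]
4. Pilot goes back to Station Alpha with the dwarf.  [Station Alpha: the archer, the dwarf, the elf, the knight, the mage, the orc, the rogue | Station Beta: the bard, the troll]
5. Pilot goes to Station Beta with the dwarf and the knight.  [Station Alpha: the archer, the elf, the mage, the orc, the rogue | Station Beta: the bard, the dwarf, the knight, the troll]
6. Pilot goes back to Station Alpha with the bard.  [Station Alpha: the archer, the bard, the elf, the mage, the orc, the rogue | Station Beta: the dwarf, the knight, the troll]
7. Pilot goes to Station Beta with the archer and the rogue.  [Station Alpha: the bard, the elf, the mage, the orc | Station Beta: the archer, the dwarf, the knight, the rogue, the troll]
8. Pilot goes back to Station Alpha with the archer.  [Station Alpha: the archer, the bard, the elf, the mage, the orc | Station Beta: the dwarf, the knight, the rogue, the troll]
9. Pilot goes to Station Beta with the archer and the mage.  [Station Alpha: the bard, the elf, the orc | Station Beta: the archer, the dwarf, the knight, the mage, the rogue, the troll]
10. Pilot goes back to Station Alpha with the archer.  [Station Alpha: the archer, the bard, the elf, the orc | Station Beta: the dwarf, the knight, the mage, the rogue, the troll]
11. Pilot goes to Station Beta with the archer and the orc.  [Station Alpha: the bard, the elf | Station Beta: the archer, the dwarf, the knight, the mage, the orc, the rogue, the troll]
12. Pilot goes back to Station Alpha with the archer.  [Station Alpha: the archer, the bard, the elf | Station Beta: the dwarf, the knight, the mage, the orc, the rogue, the troll]
13. Pilot goes to Station Beta with the archer and the elf.  [Station Alpha: the bard | Station Beta: the archer, the dwarf, the elf, the knight, the mage, the orc, the rogue, the troll]
14. Pilot goes back to Station Alpha with the archer.  [Station Alpha: the archer, the bard | Station Beta: the dwarf, the elf, the knight, the mage, the orc, the rogue, the troll]
15. Pilot goes to Station Beta with the archer and the bard.  [Station Alpha: — | Station Beta: the archer, the bard, the dwarf, the elf, the knight, the mage, the orc, the rogue, the troll]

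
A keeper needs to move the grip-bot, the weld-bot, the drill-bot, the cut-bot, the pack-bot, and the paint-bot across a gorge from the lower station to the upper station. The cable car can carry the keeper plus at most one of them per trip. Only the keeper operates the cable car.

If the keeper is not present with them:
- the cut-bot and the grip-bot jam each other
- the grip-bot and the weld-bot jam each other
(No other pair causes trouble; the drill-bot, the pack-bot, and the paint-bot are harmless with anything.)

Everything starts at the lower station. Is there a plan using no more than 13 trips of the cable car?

Yes — this plan uses 13 crossings (≤ 13):
1. Keeper goes to the upper station with the grip-bot.  [the lower station: the cut-bot, the drill-bot, the pack-bot, the paint-bot, the weld-bot | the upper station: the grip-bot]
2. Keeper goes back to the lower station alone.  [the lower station: the cut-bot, the drill-bot, the pack-bot, the paint-bot, the weld-bot | the upper station: the grip-bot]
3. Keeper goes to the upper station with the weld-bot.  [the lower station: the cut-bot, the drill-bot, the pack-bot, the paint-bot | the upper station: the grip-bot, the weld-bot]
4. Keeper goes back to the lower station with the grip-bot.  [the lower station: the cut-bot, the drill-bot, the grip-bot, the pack-bot, the paint-bot | the upper station: the weld-bot]
5. Keeper goes to the upper station with the cut-bot.  [the lower station: the drill-bot, the grip-bot, the pack-bot, the paint-bot | the upper station: the cut-bot, the weld-bot]
6. Keeper goes back to the lower station alone.  [the lower station: the drill-bot, the grip-bot, the pack-bot, the paint-bot | the upper station: the cut-bot, the weld-bot]
7. Keeper goes to the upper station with the drill-bot.  [the lower station: the grip-bot, the pack-bot, the paint-bot | the upper station: the cut-bot, the drill-bot, the weld-bot]
8. Keeper goes back to the lower station alone.  [the lower station: the grip-bot, the pack-bot, the paint-bot | the upper station: the cut-bot, the drill-bot, the weld-bot]
9. Keeper goes to the upper station with the pack-bot.  [the lower station: the grip-bot, the paint-bot | the upper station: the cut-bot, the drill-bot, the pack-bot, the weld-bot]
10. Keeper goes back to the lower station alone.  [the lower station: the grip-bot, the paint-bot | the upper station: the cut-bot, the drill-bot, the pack-bot, the weld-bot]
11. Keeper goes to the upper station with the paint-bot.  [the lower station: the grip-bot | the upper station: the cut-bot, the drill-bot, the pack-bot, the paint-bot, the weld-bot]
12. Keeper goes back to the lower station alone.  [the lower station: the grip-bot | the upper station: the cut-bot, the drill-bot, the pack-bot, the paint-bot, the weld-bot]
13. Keeper goes to the upper station with the grip-bot.  [the lower station: — | the upper station: the cut-bot, the drill-bot, the grip-bot, the pack-bot, the paint-bot, the weld-bot]

Yes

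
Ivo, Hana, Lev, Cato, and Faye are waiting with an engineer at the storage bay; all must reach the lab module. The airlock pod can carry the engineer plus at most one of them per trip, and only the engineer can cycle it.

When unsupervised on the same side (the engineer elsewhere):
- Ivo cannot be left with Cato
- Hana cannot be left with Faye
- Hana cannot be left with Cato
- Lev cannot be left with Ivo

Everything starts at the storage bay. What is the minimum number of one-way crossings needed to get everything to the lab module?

impossible

Whatever the first load, the items left behind include a forbidden pair without the engineer. No opening move is safe, so no plan exists.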